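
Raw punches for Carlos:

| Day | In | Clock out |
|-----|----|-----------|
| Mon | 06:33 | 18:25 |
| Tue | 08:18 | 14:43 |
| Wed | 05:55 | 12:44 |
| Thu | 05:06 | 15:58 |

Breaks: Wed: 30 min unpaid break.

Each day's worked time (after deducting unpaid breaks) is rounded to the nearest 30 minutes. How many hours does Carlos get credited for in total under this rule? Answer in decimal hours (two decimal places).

Mon: 06:33–18:25 = 11 h 52 min → rounds to 12 h 0 min
Tue: 08:18–14:43 = 6 h 25 min → rounds to 6 h 30 min
Wed: 05:55–12:44 = 6 h 49 min − 30 min = 6 h 19 min → rounds to 6 h 30 min
Thu: 05:06–15:58 = 10 h 52 min → rounds to 11 h 0 min
Total credited: 36 h 0 min.

36.00 hours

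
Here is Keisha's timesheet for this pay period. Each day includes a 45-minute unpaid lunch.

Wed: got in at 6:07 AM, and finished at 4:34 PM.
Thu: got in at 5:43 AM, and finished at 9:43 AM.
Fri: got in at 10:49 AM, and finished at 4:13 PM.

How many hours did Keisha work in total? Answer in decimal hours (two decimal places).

17.60 hours

Wed: 6:07 AM–4:34 PM = 10 h 27 min; less 45 min break → 9 h 42 min
Thu: 5:43 AM–9:43 AM = 4 h 0 min; less 45 min break → 3 h 15 min
Fri: 10:49 AM–4:13 PM = 5 h 24 min; less 45 min break → 4 h 39 min
Total: 9 h 42 min + 3 h 15 min + 4 h 39 min = 17 h 36 min.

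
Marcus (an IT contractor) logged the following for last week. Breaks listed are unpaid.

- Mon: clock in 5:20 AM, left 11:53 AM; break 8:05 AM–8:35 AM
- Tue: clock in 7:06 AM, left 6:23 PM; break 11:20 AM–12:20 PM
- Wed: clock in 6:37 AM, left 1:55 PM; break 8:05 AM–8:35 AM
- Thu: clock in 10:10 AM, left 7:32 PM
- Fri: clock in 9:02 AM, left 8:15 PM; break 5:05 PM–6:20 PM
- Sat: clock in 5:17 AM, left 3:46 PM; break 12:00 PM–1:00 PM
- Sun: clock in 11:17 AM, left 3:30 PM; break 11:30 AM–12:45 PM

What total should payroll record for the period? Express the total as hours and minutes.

Mon: 5:20 AM–11:53 AM = 6 h 33 min; less 30 min break → 6 h 3 min
Tue: 7:06 AM–6:23 PM = 11 h 17 min; less 60 min break → 10 h 17 min
Wed: 6:37 AM–1:55 PM = 7 h 18 min; less 30 min break → 6 h 48 min
Thu: 10:10 AM–7:32 PM = 9 h 22 min
Fri: 9:02 AM–8:15 PM = 11 h 13 min; less 75 min break → 9 h 58 min
Sat: 5:17 AM–3:46 PM = 10 h 29 min; less 60 min break → 9 h 29 min
Sun: 11:17 AM–3:30 PM = 4 h 13 min; less 75 min break → 2 h 58 min
Total: 6 h 3 min + 10 h 17 min + 6 h 48 min + 9 h 22 min + 9 h 58 min + 9 h 29 min + 2 h 58 min = 54 h 55 min.

54 h 55 min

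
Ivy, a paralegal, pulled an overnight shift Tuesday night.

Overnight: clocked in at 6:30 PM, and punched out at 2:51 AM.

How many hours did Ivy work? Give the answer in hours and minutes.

8 h 21 min

Overnight: 6:30 PM → midnight = 5 h 30 min; midnight → 2:51 AM = 2 h 51 min; span 8 h 21 min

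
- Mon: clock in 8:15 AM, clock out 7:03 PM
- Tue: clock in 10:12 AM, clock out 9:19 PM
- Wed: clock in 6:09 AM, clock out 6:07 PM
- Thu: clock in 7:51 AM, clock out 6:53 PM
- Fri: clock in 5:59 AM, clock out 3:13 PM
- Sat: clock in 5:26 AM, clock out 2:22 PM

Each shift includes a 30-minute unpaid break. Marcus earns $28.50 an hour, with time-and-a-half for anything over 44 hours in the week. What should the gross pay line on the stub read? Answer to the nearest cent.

Mon: 8:15 AM–7:03 PM = 10 h 48 min; less 30 min break → 10 h 18 min
Tue: 10:12 AM–9:19 PM = 11 h 7 min; less 30 min break → 10 h 37 min
Wed: 6:09 AM–6:07 PM = 11 h 58 min; less 30 min break → 11 h 28 min
Thu: 7:51 AM–6:53 PM = 11 h 2 min; less 30 min break → 10 h 32 min
Fri: 5:59 AM–3:13 PM = 9 h 14 min; less 30 min break → 8 h 44 min
Sat: 5:26 AM–2:22 PM = 8 h 56 min; less 30 min break → 8 h 26 min
Total worked: 60 h 5 min = 3605 min.
Regular 44 h 0 min = 2640 min at $28.50/h; overtime 16 h 5 min = 965 min at $42.75/h.
Pay = (2640 × $28.50 + 965 × $42.75) ÷ 60 = $1941.56.

$1941.56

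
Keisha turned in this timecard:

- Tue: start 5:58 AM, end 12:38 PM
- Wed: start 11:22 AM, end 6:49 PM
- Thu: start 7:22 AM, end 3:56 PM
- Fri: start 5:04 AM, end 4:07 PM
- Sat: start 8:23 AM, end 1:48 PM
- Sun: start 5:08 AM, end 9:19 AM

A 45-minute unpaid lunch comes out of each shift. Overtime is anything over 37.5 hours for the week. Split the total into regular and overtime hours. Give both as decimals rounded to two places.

Tue: 5:58 AM–12:38 PM = 6 h 40 min; less 45 min break → 5 h 55 min
Wed: 11:22 AM–6:49 PM = 7 h 27 min; less 45 min break → 6 h 42 min
Thu: 7:22 AM–3:56 PM = 8 h 34 min; less 45 min break → 7 h 49 min
Fri: 5:04 AM–4:07 PM = 11 h 3 min; less 45 min break → 10 h 18 min
Sat: 8:23 AM–1:48 PM = 5 h 25 min; less 45 min break → 4 h 40 min
Sun: 5:08 AM–9:19 AM = 4 h 11 min; less 45 min break → 3 h 26 min
Total worked: 38 h 50 min = 38.83 h.
Threshold 37.5 h → overtime 1 h 20 min, regular 37 h 30 min.

Regular 37.50 hours, overtime 1.33 hours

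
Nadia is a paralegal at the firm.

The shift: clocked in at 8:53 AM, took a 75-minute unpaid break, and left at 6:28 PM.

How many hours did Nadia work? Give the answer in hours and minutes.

8 h 20 min

The shift: 8:53 AM–6:28 PM = 9 h 35 min; less 75 min break → 8 h 20 min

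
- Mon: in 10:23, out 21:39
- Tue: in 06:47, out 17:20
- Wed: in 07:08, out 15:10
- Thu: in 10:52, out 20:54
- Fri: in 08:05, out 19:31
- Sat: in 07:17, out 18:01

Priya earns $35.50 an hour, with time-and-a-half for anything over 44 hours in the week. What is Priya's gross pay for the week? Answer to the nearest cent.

$2523.16

Mon: 10:23–21:39 = 11 h 16 min
Tue: 06:47–17:20 = 10 h 33 min
Wed: 07:08–15:10 = 8 h 2 min
Thu: 10:52–20:54 = 10 h 2 min
Fri: 08:05–19:31 = 11 h 26 min
Sat: 07:17–18:01 = 10 h 44 min
Total worked: 62 h 3 min = 3723 min.
Regular 44 h 0 min = 2640 min at $35.50/h; overtime 18 h 3 min = 1083 min at $53.25/h.
Pay = (2640 × $35.50 + 1083 × $53.25) ÷ 60 = $2523.16.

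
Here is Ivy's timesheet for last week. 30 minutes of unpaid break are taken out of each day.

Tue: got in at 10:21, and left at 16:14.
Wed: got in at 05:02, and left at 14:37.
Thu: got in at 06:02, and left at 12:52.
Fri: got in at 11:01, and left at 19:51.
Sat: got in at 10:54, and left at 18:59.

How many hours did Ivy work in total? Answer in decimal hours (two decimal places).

Tue: 10:21–16:14 = 5 h 53 min; less 30 min break → 5 h 23 min
Wed: 05:02–14:37 = 9 h 35 min; less 30 min break → 9 h 5 min
Thu: 06:02–12:52 = 6 h 50 min; less 30 min break → 6 h 20 min
Fri: 11:01–19:51 = 8 h 50 min; less 30 min break → 8 h 20 min
Sat: 10:54–18:59 = 8 h 5 min; less 30 min break → 7 h 35 min
Total: 5 h 23 min + 9 h 5 min + 6 h 20 min + 8 h 20 min + 7 h 35 min = 36 h 43 min.

36.72 hours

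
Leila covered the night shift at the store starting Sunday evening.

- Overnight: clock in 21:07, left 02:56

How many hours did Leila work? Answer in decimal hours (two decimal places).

Overnight: 21:07 → midnight = 2 h 53 min; midnight → 02:56 = 2 h 56 min; span 5 h 49 min

5.82 hours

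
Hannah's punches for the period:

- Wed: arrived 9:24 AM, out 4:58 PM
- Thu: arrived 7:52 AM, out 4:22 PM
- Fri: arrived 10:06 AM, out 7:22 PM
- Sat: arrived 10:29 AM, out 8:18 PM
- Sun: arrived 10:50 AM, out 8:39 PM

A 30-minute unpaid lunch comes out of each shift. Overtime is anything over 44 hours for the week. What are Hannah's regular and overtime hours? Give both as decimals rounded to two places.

Wed: 9:24 AM–4:58 PM = 7 h 34 min; less 30 min break → 7 h 4 min
Thu: 7:52 AM–4:22 PM = 8 h 30 min; less 30 min break → 8 h 0 min
Fri: 10:06 AM–7:22 PM = 9 h 16 min; less 30 min break → 8 h 46 min
Sat: 10:29 AM–8:18 PM = 9 h 49 min; less 30 min break → 9 h 19 min
Sun: 10:50 AM–8:39 PM = 9 h 49 min; less 30 min break → 9 h 19 min
Total worked: 42 h 28 min = 42.47 h.
Threshold 44 h → overtime 0 h 0 min, regular 42 h 28 min.

Regular 42.47 hours, overtime 0.00 hours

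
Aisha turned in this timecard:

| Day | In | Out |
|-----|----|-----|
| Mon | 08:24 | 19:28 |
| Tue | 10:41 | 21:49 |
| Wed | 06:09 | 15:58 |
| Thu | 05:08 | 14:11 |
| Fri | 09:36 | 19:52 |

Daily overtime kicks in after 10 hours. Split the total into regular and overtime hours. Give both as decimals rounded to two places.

Mon: 08:24–19:28 = 11 h 4 min
Tue: 10:41–21:49 = 11 h 8 min
Wed: 06:09–15:58 = 9 h 49 min
Thu: 05:08–14:11 = 9 h 3 min
Fri: 09:36–19:52 = 10 h 16 min
Mon reg 10 h 0 min / OT 1 h 4 min; Tue reg 10 h 0 min / OT 1 h 8 min; Wed reg 9 h 49 min / OT 0 h 0 min; Thu reg 9 h 3 min / OT 0 h 0 min; Fri reg 10 h 0 min / OT 0 h 16 min.
Totals: regular 48 h 52 min, overtime 2 h 28 min.

Regular 48.87 hours, overtime 2.47 hours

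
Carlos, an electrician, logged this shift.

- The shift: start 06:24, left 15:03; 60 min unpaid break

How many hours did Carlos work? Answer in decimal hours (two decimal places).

The shift: 06:24–15:03 = 8 h 39 min; less 60 min break → 7 h 39 min

7.65 hours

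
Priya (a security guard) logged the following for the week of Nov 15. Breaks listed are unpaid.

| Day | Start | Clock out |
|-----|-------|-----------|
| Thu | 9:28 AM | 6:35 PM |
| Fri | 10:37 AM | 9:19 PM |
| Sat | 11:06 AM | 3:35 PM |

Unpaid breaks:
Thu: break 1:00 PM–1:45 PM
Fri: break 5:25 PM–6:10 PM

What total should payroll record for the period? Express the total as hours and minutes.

Thu: 9:28 AM–6:35 PM = 9 h 7 min; less 45 min break → 8 h 22 min
Fri: 10:37 AM–9:19 PM = 10 h 42 min; less 45 min break → 9 h 57 min
Sat: 11:06 AM–3:35 PM = 4 h 29 min
Total: 8 h 22 min + 9 h 57 min + 4 h 29 min = 22 h 48 min.

22 h 48 min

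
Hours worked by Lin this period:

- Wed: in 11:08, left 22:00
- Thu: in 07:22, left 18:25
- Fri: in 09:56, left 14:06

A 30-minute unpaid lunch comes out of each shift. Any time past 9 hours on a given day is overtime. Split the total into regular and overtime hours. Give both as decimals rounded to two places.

Wed: 11:08–22:00 = 10 h 52 min; less 30 min break → 10 h 22 min
Thu: 07:22–18:25 = 11 h 3 min; less 30 min break → 10 h 33 min
Fri: 09:56–14:06 = 4 h 10 min; less 30 min break → 3 h 40 min
Wed reg 9 h 0 min / OT 1 h 22 min; Thu reg 9 h 0 min / OT 1 h 33 min; Fri reg 3 h 40 min / OT 0 h 0 min.
Totals: regular 21 h 40 min, overtime 2 h 55 min.

Regular 21.67 hours, overtime 2.92 hours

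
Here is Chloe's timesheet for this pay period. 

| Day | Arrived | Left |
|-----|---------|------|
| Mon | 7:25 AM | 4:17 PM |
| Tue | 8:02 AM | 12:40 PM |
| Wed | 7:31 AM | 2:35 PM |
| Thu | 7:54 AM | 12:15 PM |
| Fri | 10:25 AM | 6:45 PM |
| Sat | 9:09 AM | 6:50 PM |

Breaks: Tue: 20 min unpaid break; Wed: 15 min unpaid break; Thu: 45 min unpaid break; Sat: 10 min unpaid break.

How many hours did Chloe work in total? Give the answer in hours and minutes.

41 h 26 min

Mon: 7:25 AM–4:17 PM = 8 h 52 min
Tue: 8:02 AM–12:40 PM = 4 h 38 min; less 20 min break → 4 h 18 min
Wed: 7:31 AM–2:35 PM = 7 h 4 min; less 15 min break → 6 h 49 min
Thu: 7:54 AM–12:15 PM = 4 h 21 min; less 45 min break → 3 h 36 min
Fri: 10:25 AM–6:45 PM = 8 h 20 min
Sat: 9:09 AM–6:50 PM = 9 h 41 min; less 10 min break → 9 h 31 min
Total: 8 h 52 min + 4 h 18 min + 6 h 49 min + 3 h 36 min + 8 h 20 min + 9 h 31 min = 41 h 26 min.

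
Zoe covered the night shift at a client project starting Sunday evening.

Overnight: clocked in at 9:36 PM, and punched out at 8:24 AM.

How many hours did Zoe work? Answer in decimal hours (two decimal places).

10.80 hours

Overnight: 9:36 PM → midnight = 2 h 24 min; midnight → 8:24 AM = 8 h 24 min; span 10 h 48 min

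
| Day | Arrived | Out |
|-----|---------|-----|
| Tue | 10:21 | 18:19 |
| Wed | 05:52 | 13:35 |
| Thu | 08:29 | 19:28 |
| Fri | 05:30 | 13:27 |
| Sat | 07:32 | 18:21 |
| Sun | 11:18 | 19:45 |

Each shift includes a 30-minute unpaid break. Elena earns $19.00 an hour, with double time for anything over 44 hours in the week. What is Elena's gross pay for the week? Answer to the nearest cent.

Tue: 10:21–18:19 = 7 h 58 min; less 30 min break → 7 h 28 min
Wed: 05:52–13:35 = 7 h 43 min; less 30 min break → 7 h 13 min
Thu: 08:29–19:28 = 10 h 59 min; less 30 min break → 10 h 29 min
Fri: 05:30–13:27 = 7 h 57 min; less 30 min break → 7 h 27 min
Sat: 07:32–18:21 = 10 h 49 min; less 30 min break → 10 h 19 min
Sun: 11:18–19:45 = 8 h 27 min; less 30 min break → 7 h 57 min
Total worked: 50 h 53 min = 3053 min.
Regular 44 h 0 min = 2640 min at $19.00/h; overtime 6 h 53 min = 413 min at $38.00/h.
Pay = (2640 × $19.00 + 413 × $38.00) ÷ 60 = $1097.57.

$1097.57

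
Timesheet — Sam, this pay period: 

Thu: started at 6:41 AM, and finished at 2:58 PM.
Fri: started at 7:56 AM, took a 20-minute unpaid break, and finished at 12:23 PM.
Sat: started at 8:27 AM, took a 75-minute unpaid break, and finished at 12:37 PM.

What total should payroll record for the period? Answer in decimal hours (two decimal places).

Thu: 6:41 AM–2:58 PM = 8 h 17 min
Fri: 7:56 AM–12:23 PM = 4 h 27 min; less 20 min break → 4 h 7 min
Sat: 8:27 AM–12:37 PM = 4 h 10 min; less 75 min break → 2 h 55 min
Total: 8 h 17 min + 4 h 7 min + 2 h 55 min = 15 h 19 min.

15.32 hours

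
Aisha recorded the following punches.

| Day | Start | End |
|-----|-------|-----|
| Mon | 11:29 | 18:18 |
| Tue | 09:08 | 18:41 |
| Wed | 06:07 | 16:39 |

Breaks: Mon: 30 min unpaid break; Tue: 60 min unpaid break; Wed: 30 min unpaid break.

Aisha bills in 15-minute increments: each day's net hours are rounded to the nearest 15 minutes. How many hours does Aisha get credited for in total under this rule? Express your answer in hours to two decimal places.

24.75 hours

Mon: 11:29–18:18 = 6 h 49 min − 30 min = 6 h 19 min → rounds to 6 h 15 min
Tue: 09:08–18:41 = 9 h 33 min − 60 min = 8 h 33 min → rounds to 8 h 30 min
Wed: 06:07–16:39 = 10 h 32 min − 30 min = 10 h 2 min → rounds to 10 h 0 min
Total credited: 24 h 45 min.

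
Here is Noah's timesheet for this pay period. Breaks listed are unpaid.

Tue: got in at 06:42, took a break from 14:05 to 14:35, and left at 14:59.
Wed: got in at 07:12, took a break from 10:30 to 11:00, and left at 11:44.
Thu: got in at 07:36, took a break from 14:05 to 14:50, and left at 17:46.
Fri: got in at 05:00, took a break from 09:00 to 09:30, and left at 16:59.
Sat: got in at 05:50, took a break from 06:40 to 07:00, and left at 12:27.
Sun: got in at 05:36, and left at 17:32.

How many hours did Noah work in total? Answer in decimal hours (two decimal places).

Tue: 06:42–14:59 = 8 h 17 min; less 30 min break → 7 h 47 min
Wed: 07:12–11:44 = 4 h 32 min; less 30 min break → 4 h 2 min
Thu: 07:36–17:46 = 10 h 10 min; less 45 min break → 9 h 25 min
Fri: 05:00–16:59 = 11 h 59 min; less 30 min break → 11 h 29 min
Sat: 05:50–12:27 = 6 h 37 min; less 20 min break → 6 h 17 min
Sun: 05:36–17:32 = 11 h 56 min
Total: 7 h 47 min + 4 h 2 min + 9 h 25 min + 11 h 29 min + 6 h 17 min + 11 h 56 min = 50 h 56 min.

50.93 hours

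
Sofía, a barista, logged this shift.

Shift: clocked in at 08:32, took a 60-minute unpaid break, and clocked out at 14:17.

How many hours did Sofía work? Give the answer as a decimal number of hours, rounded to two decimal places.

Shift: 08:32–14:17 = 5 h 45 min; less 60 min break → 4 h 45 min

4.75 hours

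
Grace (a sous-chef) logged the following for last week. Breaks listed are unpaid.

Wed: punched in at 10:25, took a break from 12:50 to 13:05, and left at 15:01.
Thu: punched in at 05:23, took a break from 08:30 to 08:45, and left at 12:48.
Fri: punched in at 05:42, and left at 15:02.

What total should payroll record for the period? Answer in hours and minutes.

Wed: 10:25–15:01 = 4 h 36 min; less 15 min break → 4 h 21 min
Thu: 05:23–12:48 = 7 h 25 min; less 15 min break → 7 h 10 min
Fri: 05:42–15:02 = 9 h 20 min
Total: 4 h 21 min + 7 h 10 min + 9 h 20 min = 20 h 51 min.

20 h 51 min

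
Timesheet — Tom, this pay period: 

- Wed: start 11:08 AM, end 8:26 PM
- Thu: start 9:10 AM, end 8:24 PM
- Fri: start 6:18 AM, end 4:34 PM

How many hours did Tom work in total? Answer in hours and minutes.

30 h 48 min

Wed: 11:08 AM–8:26 PM = 9 h 18 min
Thu: 9:10 AM–8:24 PM = 11 h 14 min
Fri: 6:18 AM–4:34 PM = 10 h 16 min
Total: 9 h 18 min + 11 h 14 min + 10 h 16 min = 30 h 48 min.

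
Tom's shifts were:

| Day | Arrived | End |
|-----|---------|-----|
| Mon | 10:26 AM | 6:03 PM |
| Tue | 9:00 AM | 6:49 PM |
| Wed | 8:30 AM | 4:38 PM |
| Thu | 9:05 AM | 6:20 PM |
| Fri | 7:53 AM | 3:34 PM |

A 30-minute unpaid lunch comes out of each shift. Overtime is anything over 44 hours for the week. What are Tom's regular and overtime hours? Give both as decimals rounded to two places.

Mon: 10:26 AM–6:03 PM = 7 h 37 min; less 30 min break → 7 h 7 min
Tue: 9:00 AM–6:49 PM = 9 h 49 min; less 30 min break → 9 h 19 min
Wed: 8:30 AM–4:38 PM = 8 h 8 min; less 30 min break → 7 h 38 min
Thu: 9:05 AM–6:20 PM = 9 h 15 min; less 30 min break → 8 h 45 min
Fri: 7:53 AM–3:34 PM = 7 h 41 min; less 30 min break → 7 h 11 min
Total worked: 40 h 0 min = 40.00 h.
Threshold 44 h → overtime 0 h 0 min, regular 40 h 0 min.

Regular 40.00 hours, overtime 0.00 hours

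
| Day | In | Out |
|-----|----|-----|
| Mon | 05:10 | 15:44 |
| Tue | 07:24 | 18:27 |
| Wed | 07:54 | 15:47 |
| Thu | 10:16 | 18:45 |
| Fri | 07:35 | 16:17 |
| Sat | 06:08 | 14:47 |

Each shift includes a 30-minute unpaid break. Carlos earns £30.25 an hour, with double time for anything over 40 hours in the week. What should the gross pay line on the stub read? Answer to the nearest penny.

Mon: 05:10–15:44 = 10 h 34 min; less 30 min break → 10 h 4 min
Tue: 07:24–18:27 = 11 h 3 min; less 30 min break → 10 h 33 min
Wed: 07:54–15:47 = 7 h 53 min; less 30 min break → 7 h 23 min
Thu: 10:16–18:45 = 8 h 29 min; less 30 min break → 7 h 59 min
Fri: 07:35–16:17 = 8 h 42 min; less 30 min break → 8 h 12 min
Sat: 06:08–14:47 = 8 h 39 min; less 30 min break → 8 h 9 min
Total worked: 52 h 20 min = 3140 min.
Regular 40 h 0 min = 2400 min at £30.25/h; overtime 12 h 20 min = 740 min at £60.50/h.
Pay = (2400 × £30.25 + 740 × £60.50) ÷ 60 = £1956.17.

£1956.17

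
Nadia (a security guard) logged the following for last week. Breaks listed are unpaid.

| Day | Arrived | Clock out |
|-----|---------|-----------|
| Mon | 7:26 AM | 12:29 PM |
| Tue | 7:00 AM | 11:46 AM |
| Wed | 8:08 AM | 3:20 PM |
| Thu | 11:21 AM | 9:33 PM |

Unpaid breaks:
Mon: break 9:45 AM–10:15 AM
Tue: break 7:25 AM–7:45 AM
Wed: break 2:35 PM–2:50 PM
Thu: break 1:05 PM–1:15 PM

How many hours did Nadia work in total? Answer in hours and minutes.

Mon: 7:26 AM–12:29 PM = 5 h 3 min; less 30 min break → 4 h 33 min
Tue: 7:00 AM–11:46 AM = 4 h 46 min; less 20 min break → 4 h 26 min
Wed: 8:08 AM–3:20 PM = 7 h 12 min; less 15 min break → 6 h 57 min
Thu: 11:21 AM–9:33 PM = 10 h 12 min; less 10 min break → 10 h 2 min
Total: 4 h 33 min + 4 h 26 min + 6 h 57 min + 10 h 2 min = 25 h 58 min.

25 h 58 min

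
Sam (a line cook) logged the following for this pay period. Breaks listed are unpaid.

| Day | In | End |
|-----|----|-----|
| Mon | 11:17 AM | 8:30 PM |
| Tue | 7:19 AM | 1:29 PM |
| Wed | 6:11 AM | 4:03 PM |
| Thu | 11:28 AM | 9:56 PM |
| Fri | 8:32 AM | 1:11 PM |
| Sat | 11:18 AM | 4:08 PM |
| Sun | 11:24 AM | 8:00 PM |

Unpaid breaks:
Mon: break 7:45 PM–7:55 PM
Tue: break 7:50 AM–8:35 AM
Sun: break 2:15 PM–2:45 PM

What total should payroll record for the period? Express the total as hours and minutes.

Mon: 11:17 AM–8:30 PM = 9 h 13 min; less 10 min break → 9 h 3 min
Tue: 7:19 AM–1:29 PM = 6 h 10 min; less 45 min break → 5 h 25 min
Wed: 6:11 AM–4:03 PM = 9 h 52 min
Thu: 11:28 AM–9:56 PM = 10 h 28 min
Fri: 8:32 AM–1:11 PM = 4 h 39 min
Sat: 11:18 AM–4:08 PM = 4 h 50 min
Sun: 11:24 AM–8:00 PM = 8 h 36 min; less 30 min break → 8 h 6 min
Total: 9 h 3 min + 5 h 25 min + 9 h 52 min + 10 h 28 min + 4 h 39 min + 4 h 50 min + 8 h 6 min = 52 h 23 min.

52 h 23 min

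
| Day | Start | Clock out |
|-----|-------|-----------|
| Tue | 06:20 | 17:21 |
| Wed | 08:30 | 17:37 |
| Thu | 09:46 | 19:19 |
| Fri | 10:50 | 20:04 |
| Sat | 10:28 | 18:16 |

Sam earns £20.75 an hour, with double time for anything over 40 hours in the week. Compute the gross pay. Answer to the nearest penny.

£1108.74

Tue: 06:20–17:21 = 11 h 1 min
Wed: 08:30–17:37 = 9 h 7 min
Thu: 09:46–19:19 = 9 h 33 min
Fri: 10:50–20:04 = 9 h 14 min
Sat: 10:28–18:16 = 7 h 48 min
Total worked: 46 h 43 min = 2803 min.
Regular 40 h 0 min = 2400 min at £20.75/h; overtime 6 h 43 min = 403 min at £41.50/h.
Pay = (2400 × £20.75 + 403 × £41.50) ÷ 60 = £1108.74.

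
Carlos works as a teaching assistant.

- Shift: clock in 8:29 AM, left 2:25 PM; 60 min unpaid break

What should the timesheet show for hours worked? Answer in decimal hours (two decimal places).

Shift: 8:29 AM–2:25 PM = 5 h 56 min; less 60 min break → 4 h 56 min

4.93 hours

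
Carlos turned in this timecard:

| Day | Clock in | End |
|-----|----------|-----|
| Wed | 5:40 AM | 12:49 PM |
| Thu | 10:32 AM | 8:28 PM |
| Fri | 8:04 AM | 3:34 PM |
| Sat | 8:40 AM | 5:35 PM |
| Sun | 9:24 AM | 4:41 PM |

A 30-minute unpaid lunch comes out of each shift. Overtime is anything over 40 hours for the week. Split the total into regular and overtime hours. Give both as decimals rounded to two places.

Wed: 5:40 AM–12:49 PM = 7 h 9 min; less 30 min break → 6 h 39 min
Thu: 10:32 AM–8:28 PM = 9 h 56 min; less 30 min break → 9 h 26 min
Fri: 8:04 AM–3:34 PM = 7 h 30 min; less 30 min break → 7 h 0 min
Sat: 8:40 AM–5:35 PM = 8 h 55 min; less 30 min break → 8 h 25 min
Sun: 9:24 AM–4:41 PM = 7 h 17 min; less 30 min break → 6 h 47 min
Total worked: 38 h 17 min = 38.28 h.
Threshold 40 h → overtime 0 h 0 min, regular 38 h 17 min.

Regular 38.28 hours, overtime 0.00 hours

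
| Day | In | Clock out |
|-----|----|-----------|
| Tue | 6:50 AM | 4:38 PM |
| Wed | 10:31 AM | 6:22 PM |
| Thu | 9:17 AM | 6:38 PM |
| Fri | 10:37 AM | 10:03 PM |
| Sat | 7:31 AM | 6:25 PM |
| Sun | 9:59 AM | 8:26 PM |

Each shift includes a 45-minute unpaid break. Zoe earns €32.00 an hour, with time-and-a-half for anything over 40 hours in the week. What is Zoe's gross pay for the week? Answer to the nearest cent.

Tue: 6:50 AM–4:38 PM = 9 h 48 min; less 45 min break → 9 h 3 min
Wed: 10:31 AM–6:22 PM = 7 h 51 min; less 45 min break → 7 h 6 min
Thu: 9:17 AM–6:38 PM = 9 h 21 min; less 45 min break → 8 h 36 min
Fri: 10:37 AM–10:03 PM = 11 h 26 min; less 45 min break → 10 h 41 min
Sat: 7:31 AM–6:25 PM = 10 h 54 min; less 45 min break → 10 h 9 min
Sun: 9:59 AM–8:26 PM = 10 h 27 min; less 45 min break → 9 h 42 min
Total worked: 55 h 17 min = 3317 min.
Regular 40 h 0 min = 2400 min at €32.00/h; overtime 15 h 17 min = 917 min at €48.00/h.
Pay = (2400 × €32.00 + 917 × €48.00) ÷ 60 = €2013.60.

€2013.60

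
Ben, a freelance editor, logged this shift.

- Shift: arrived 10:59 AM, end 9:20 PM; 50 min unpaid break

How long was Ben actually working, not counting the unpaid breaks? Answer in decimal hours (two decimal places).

9.52 hours

Shift: 10:59 AM–9:20 PM = 10 h 21 min; less 50 min break → 9 h 31 min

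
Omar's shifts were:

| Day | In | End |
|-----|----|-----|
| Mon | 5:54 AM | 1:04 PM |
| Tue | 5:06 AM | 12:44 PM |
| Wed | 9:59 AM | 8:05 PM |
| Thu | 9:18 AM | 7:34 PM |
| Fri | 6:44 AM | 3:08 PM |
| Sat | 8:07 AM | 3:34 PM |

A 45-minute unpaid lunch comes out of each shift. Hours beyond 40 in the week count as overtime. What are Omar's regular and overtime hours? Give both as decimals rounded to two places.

Mon: 5:54 AM–1:04 PM = 7 h 10 min; less 45 min break → 6 h 25 min
Tue: 5:06 AM–12:44 PM = 7 h 38 min; less 45 min break → 6 h 53 min
Wed: 9:59 AM–8:05 PM = 10 h 6 min; less 45 min break → 9 h 21 min
Thu: 9:18 AM–7:34 PM = 10 h 16 min; less 45 min break → 9 h 31 min
Fri: 6:44 AM–3:08 PM = 8 h 24 min; less 45 min break → 7 h 39 min
Sat: 8:07 AM–3:34 PM = 7 h 27 min; less 45 min break → 6 h 42 min
Total worked: 46 h 31 min = 46.52 h.
Threshold 40 h → overtime 6 h 31 min, regular 40 h 0 min.

Regular 40.00 hours, overtime 6.52 hours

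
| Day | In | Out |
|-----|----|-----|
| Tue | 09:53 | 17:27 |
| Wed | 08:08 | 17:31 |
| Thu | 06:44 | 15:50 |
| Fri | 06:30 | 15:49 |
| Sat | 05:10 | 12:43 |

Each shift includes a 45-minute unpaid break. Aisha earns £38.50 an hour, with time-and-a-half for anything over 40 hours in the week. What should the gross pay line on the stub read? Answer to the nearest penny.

£1507.92

Tue: 09:53–17:27 = 7 h 34 min; less 45 min break → 6 h 49 min
Wed: 08:08–17:31 = 9 h 23 min; less 45 min break → 8 h 38 min
Thu: 06:44–15:50 = 9 h 6 min; less 45 min break → 8 h 21 min
Fri: 06:30–15:49 = 9 h 19 min; less 45 min break → 8 h 34 min
Sat: 05:10–12:43 = 7 h 33 min; less 45 min break → 6 h 48 min
Total worked: 39 h 10 min = 2350 min.
Regular 39 h 10 min = 2350 min at £38.50/h; overtime 0 h 0 min = 0 min at £57.75/h.
Pay = (2350 × £38.50 + 0 × £57.75) ÷ 60 = £1507.92.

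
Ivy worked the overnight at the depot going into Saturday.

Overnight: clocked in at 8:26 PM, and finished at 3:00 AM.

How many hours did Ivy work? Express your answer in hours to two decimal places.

Overnight: 8:26 PM → midnight = 3 h 34 min; midnight → 3:00 AM = 3 h 0 min; span 6 h 34 min

6.57 hours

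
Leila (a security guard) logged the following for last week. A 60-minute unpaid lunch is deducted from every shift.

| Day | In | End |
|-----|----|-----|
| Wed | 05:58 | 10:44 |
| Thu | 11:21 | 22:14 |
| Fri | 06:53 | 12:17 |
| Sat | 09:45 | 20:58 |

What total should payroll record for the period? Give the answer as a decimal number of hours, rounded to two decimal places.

28.27 hours

Wed: 05:58–10:44 = 4 h 46 min; less 60 min break → 3 h 46 min
Thu: 11:21–22:14 = 10 h 53 min; less 60 min break → 9 h 53 min
Fri: 06:53–12:17 = 5 h 24 min; less 60 min break → 4 h 24 min
Sat: 09:45–20:58 = 11 h 13 min; less 60 min break → 10 h 13 min
Total: 3 h 46 min + 9 h 53 min + 4 h 24 min + 10 h 13 min = 28 h 16 min.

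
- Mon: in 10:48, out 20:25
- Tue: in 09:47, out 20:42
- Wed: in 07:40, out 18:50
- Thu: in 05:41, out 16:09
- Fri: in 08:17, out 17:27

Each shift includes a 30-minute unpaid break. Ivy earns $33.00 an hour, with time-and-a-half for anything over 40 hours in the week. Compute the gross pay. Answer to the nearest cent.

Mon: 10:48–20:25 = 9 h 37 min; less 30 min break → 9 h 7 min
Tue: 09:47–20:42 = 10 h 55 min; less 30 min break → 10 h 25 min
Wed: 07:40–18:50 = 11 h 10 min; less 30 min break → 10 h 40 min
Thu: 05:41–16:09 = 10 h 28 min; less 30 min break → 9 h 58 min
Fri: 08:17–17:27 = 9 h 10 min; less 30 min break → 8 h 40 min
Total worked: 48 h 50 min = 2930 min.
Regular 40 h 0 min = 2400 min at $33.00/h; overtime 8 h 50 min = 530 min at $49.50/h.
Pay = (2400 × $33.00 + 530 × $49.50) ÷ 60 = $1757.25.

$1757.25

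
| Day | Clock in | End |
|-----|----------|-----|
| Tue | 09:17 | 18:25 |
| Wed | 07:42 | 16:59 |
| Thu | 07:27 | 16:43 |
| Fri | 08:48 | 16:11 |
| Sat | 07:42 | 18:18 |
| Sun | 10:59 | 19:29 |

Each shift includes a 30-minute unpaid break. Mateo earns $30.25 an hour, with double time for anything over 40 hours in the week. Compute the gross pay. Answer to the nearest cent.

Tue: 09:17–18:25 = 9 h 8 min; less 30 min break → 8 h 38 min
Wed: 07:42–16:59 = 9 h 17 min; less 30 min break → 8 h 47 min
Thu: 07:27–16:43 = 9 h 16 min; less 30 min break → 8 h 46 min
Fri: 08:48–16:11 = 7 h 23 min; less 30 min break → 6 h 53 min
Sat: 07:42–18:18 = 10 h 36 min; less 30 min break → 10 h 6 min
Sun: 10:59–19:29 = 8 h 30 min; less 30 min break → 8 h 0 min
Total worked: 51 h 10 min = 3070 min.
Regular 40 h 0 min = 2400 min at $30.25/h; overtime 11 h 10 min = 670 min at $60.50/h.
Pay = (2400 × $30.25 + 670 × $60.50) ÷ 60 = $1885.58.

$1885.58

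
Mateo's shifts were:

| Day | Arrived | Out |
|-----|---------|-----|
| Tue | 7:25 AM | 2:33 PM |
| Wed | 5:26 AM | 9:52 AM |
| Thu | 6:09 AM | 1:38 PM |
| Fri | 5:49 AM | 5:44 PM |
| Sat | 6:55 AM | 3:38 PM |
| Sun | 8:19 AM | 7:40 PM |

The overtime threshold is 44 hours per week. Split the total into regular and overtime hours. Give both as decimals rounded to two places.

Regular 44.00 hours, overtime 7.03 hours

Tue: 7:25 AM–2:33 PM = 7 h 8 min
Wed: 5:26 AM–9:52 AM = 4 h 26 min
Thu: 6:09 AM–1:38 PM = 7 h 29 min
Fri: 5:49 AM–5:44 PM = 11 h 55 min
Sat: 6:55 AM–3:38 PM = 8 h 43 min
Sun: 8:19 AM–7:40 PM = 11 h 21 min
Total worked: 51 h 2 min = 51.03 h.
Threshold 44 h → overtime 7 h 2 min, regular 44 h 0 min.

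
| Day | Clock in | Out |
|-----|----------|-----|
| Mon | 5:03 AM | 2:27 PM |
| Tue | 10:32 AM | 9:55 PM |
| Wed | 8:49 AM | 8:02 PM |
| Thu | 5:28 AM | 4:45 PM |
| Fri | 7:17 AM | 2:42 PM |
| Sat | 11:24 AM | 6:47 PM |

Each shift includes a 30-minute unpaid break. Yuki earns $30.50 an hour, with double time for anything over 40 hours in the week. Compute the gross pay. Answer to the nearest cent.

$2140.08

Mon: 5:03 AM–2:27 PM = 9 h 24 min; less 30 min break → 8 h 54 min
Tue: 10:32 AM–9:55 PM = 11 h 23 min; less 30 min break → 10 h 53 min
Wed: 8:49 AM–8:02 PM = 11 h 13 min; less 30 min break → 10 h 43 min
Thu: 5:28 AM–4:45 PM = 11 h 17 min; less 30 min break → 10 h 47 min
Fri: 7:17 AM–2:42 PM = 7 h 25 min; less 30 min break → 6 h 55 min
Sat: 11:24 AM–6:47 PM = 7 h 23 min; less 30 min break → 6 h 53 min
Total worked: 55 h 5 min = 3305 min.
Regular 40 h 0 min = 2400 min at $30.50/h; overtime 15 h 5 min = 905 min at $61.00/h.
Pay = (2400 × $30.50 + 905 × $61.00) ÷ 60 = $2140.08.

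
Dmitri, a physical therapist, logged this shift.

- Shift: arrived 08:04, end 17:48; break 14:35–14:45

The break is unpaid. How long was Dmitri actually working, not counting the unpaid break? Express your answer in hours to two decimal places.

Shift: 08:04–17:48 = 9 h 44 min; less 10 min break → 9 h 34 min

9.57 hours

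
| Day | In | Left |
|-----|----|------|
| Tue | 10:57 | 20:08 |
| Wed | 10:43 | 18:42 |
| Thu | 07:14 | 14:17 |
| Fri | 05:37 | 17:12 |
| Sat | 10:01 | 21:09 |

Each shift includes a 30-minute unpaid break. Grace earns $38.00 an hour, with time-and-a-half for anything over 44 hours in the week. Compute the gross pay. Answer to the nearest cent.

Tue: 10:57–20:08 = 9 h 11 min; less 30 min break → 8 h 41 min
Wed: 10:43–18:42 = 7 h 59 min; less 30 min break → 7 h 29 min
Thu: 07:14–14:17 = 7 h 3 min; less 30 min break → 6 h 33 min
Fri: 05:37–17:12 = 11 h 35 min; less 30 min break → 11 h 5 min
Sat: 10:01–21:09 = 11 h 8 min; less 30 min break → 10 h 38 min
Total worked: 44 h 26 min = 2666 min.
Regular 44 h 0 min = 2640 min at $38.00/h; overtime 0 h 26 min = 26 min at $57.00/h.
Pay = (2640 × $38.00 + 26 × $57.00) ÷ 60 = $1696.70.

$1696.70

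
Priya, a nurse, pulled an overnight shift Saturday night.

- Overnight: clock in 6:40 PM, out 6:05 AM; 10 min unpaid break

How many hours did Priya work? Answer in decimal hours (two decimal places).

Overnight: 6:40 PM → midnight = 5 h 20 min; midnight → 6:05 AM = 6 h 5 min; span 11 h 25 min; less 10 min break → 11 h 15 min

11.25 hours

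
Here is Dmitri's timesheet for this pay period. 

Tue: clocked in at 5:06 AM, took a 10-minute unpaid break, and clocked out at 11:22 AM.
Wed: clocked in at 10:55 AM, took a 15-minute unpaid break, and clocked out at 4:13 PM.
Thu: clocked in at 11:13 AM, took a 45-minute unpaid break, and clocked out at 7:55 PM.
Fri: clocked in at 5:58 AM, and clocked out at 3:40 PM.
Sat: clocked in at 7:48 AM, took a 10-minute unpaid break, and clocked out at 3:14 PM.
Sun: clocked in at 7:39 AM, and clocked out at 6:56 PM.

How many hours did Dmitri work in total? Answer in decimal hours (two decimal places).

47.35 hours

Tue: 5:06 AM–11:22 AM = 6 h 16 min; less 10 min break → 6 h 6 min
Wed: 10:55 AM–4:13 PM = 5 h 18 min; less 15 min break → 5 h 3 min
Thu: 11:13 AM–7:55 PM = 8 h 42 min; less 45 min break → 7 h 57 min
Fri: 5:58 AM–3:40 PM = 9 h 42 min
Sat: 7:48 AM–3:14 PM = 7 h 26 min; less 10 min break → 7 h 16 min
Sun: 7:39 AM–6:56 PM = 11 h 17 min
Total: 6 h 6 min + 5 h 3 min + 7 h 57 min + 9 h 42 min + 7 h 16 min + 11 h 17 min = 47 h 21 min.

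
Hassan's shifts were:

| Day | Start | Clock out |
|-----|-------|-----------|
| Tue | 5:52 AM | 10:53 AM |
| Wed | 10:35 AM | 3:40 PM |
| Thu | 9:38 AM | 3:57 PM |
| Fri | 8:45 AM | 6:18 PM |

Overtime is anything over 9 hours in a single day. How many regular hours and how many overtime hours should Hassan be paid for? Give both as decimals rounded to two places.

Regular 25.42 hours, overtime 0.55 hours

Tue: 5:52 AM–10:53 AM = 5 h 1 min
Wed: 10:35 AM–3:40 PM = 5 h 5 min
Thu: 9:38 AM–3:57 PM = 6 h 19 min
Fri: 8:45 AM–6:18 PM = 9 h 33 min
Tue reg 5 h 1 min / OT 0 h 0 min; Wed reg 5 h 5 min / OT 0 h 0 min; Thu reg 6 h 19 min / OT 0 h 0 min; Fri reg 9 h 0 min / OT 0 h 33 min.
Totals: regular 25 h 25 min, overtime 0 h 33 min.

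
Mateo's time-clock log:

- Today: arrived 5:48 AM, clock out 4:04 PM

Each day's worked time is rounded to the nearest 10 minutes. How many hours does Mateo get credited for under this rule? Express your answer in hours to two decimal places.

Today: 5:48 AM–4:04 PM = 10 h 16 min → rounds to 10 h 20 min

10.33 hours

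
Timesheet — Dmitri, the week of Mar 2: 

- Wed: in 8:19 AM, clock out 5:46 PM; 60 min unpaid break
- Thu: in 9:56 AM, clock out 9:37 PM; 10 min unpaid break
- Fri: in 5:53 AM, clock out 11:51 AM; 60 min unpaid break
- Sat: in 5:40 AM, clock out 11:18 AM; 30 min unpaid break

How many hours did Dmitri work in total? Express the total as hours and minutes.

30 h 4 min

Wed: 8:19 AM–5:46 PM = 9 h 27 min; less 60 min break → 8 h 27 min
Thu: 9:56 AM–9:37 PM = 11 h 41 min; less 10 min break → 11 h 31 min
Fri: 5:53 AM–11:51 AM = 5 h 58 min; less 60 min break → 4 h 58 min
Sat: 5:40 AM–11:18 AM = 5 h 38 min; less 30 min break → 5 h 8 min
Total: 8 h 27 min + 11 h 31 min + 4 h 58 min + 5 h 8 min = 30 h 4 min.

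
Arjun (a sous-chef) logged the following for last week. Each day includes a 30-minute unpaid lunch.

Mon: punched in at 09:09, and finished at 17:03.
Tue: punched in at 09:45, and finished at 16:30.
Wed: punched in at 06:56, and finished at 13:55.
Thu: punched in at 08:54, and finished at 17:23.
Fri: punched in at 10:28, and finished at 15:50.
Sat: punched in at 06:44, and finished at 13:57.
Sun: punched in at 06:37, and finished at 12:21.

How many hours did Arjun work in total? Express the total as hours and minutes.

Mon: 09:09–17:03 = 7 h 54 min; less 30 min break → 7 h 24 min
Tue: 09:45–16:30 = 6 h 45 min; less 30 min break → 6 h 15 min
Wed: 06:56–13:55 = 6 h 59 min; less 30 min break → 6 h 29 min
Thu: 08:54–17:23 = 8 h 29 min; less 30 min break → 7 h 59 min
Fri: 10:28–15:50 = 5 h 22 min; less 30 min break → 4 h 52 min
Sat: 06:44–13:57 = 7 h 13 min; less 30 min break → 6 h 43 min
Sun: 06:37–12:21 = 5 h 44 min; less 30 min break → 5 h 14 min
Total: 7 h 24 min + 6 h 15 min + 6 h 29 min + 7 h 59 min + 4 h 52 min + 6 h 43 min + 5 h 14 min = 44 h 56 min.

44 h 56 min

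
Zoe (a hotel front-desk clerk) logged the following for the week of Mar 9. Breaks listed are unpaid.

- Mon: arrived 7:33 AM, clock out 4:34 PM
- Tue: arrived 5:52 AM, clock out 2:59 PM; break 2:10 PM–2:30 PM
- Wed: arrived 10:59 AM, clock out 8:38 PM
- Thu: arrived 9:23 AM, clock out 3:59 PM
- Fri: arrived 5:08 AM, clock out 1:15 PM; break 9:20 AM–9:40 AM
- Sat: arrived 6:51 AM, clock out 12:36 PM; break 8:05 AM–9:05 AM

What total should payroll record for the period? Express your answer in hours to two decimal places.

46.58 hours

Mon: 7:33 AM–4:34 PM = 9 h 1 min
Tue: 5:52 AM–2:59 PM = 9 h 7 min; less 20 min break → 8 h 47 min
Wed: 10:59 AM–8:38 PM = 9 h 39 min
Thu: 9:23 AM–3:59 PM = 6 h 36 min
Fri: 5:08 AM–1:15 PM = 8 h 7 min; less 20 min break → 7 h 47 min
Sat: 6:51 AM–12:36 PM = 5 h 45 min; less 60 min break → 4 h 45 min
Total: 9 h 1 min + 8 h 47 min + 9 h 39 min + 6 h 36 min + 7 h 47 min + 4 h 45 min = 46 h 35 min.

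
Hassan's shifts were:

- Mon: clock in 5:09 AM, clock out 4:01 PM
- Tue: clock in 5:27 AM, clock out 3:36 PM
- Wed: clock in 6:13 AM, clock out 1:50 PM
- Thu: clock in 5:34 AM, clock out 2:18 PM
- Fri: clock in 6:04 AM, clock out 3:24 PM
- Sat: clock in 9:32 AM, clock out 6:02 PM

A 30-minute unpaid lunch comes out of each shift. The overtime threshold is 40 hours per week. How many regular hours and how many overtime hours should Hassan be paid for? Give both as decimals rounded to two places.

Mon: 5:09 AM–4:01 PM = 10 h 52 min; less 30 min break → 10 h 22 min
Tue: 5:27 AM–3:36 PM = 10 h 9 min; less 30 min break → 9 h 39 min
Wed: 6:13 AM–1:50 PM = 7 h 37 min; less 30 min break → 7 h 7 min
Thu: 5:34 AM–2:18 PM = 8 h 44 min; less 30 min break → 8 h 14 min
Fri: 6:04 AM–3:24 PM = 9 h 20 min; less 30 min break → 8 h 50 min
Sat: 9:32 AM–6:02 PM = 8 h 30 min; less 30 min break → 8 h 0 min
Total worked: 52 h 12 min = 52.20 h.
Threshold 40 h → overtime 12 h 12 min, regular 40 h 0 min.

Regular 40.00 hours, overtime 12.20 hours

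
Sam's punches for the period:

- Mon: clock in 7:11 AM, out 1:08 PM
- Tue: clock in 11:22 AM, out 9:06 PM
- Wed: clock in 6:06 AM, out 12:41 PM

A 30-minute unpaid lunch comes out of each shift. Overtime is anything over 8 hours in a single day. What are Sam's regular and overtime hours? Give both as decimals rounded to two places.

Regular 19.53 hours, overtime 1.23 hours

Mon: 7:11 AM–1:08 PM = 5 h 57 min; less 30 min break → 5 h 27 min
Tue: 11:22 AM–9:06 PM = 9 h 44 min; less 30 min break → 9 h 14 min
Wed: 6:06 AM–12:41 PM = 6 h 35 min; less 30 min break → 6 h 5 min
Mon reg 5 h 27 min / OT 0 h 0 min; Tue reg 8 h 0 min / OT 1 h 14 min; Wed reg 6 h 5 min / OT 0 h 0 min.
Totals: regular 19 h 32 min, overtime 1 h 14 min.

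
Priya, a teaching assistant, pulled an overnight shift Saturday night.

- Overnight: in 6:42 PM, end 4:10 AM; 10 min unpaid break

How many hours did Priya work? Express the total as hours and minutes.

9 h 18 min

Overnight: 6:42 PM → midnight = 5 h 18 min; midnight → 4:10 AM = 4 h 10 min; span 9 h 28 min; less 10 min break → 9 h 18 min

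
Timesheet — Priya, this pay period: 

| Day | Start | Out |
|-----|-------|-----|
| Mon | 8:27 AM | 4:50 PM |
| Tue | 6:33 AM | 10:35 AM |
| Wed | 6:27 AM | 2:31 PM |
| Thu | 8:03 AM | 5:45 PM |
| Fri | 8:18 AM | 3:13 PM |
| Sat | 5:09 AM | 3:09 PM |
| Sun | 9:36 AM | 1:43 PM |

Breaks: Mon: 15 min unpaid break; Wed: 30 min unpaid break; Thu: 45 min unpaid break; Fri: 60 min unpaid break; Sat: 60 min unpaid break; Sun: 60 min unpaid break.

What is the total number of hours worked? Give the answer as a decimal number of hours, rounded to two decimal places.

Mon: 8:27 AM–4:50 PM = 8 h 23 min; less 15 min break → 8 h 8 min
Tue: 6:33 AM–10:35 AM = 4 h 2 min
Wed: 6:27 AM–2:31 PM = 8 h 4 min; less 30 min break → 7 h 34 min
Thu: 8:03 AM–5:45 PM = 9 h 42 min; less 45 min break → 8 h 57 min
Fri: 8:18 AM–3:13 PM = 6 h 55 min; less 60 min break → 5 h 55 min
Sat: 5:09 AM–3:09 PM = 10 h 0 min; less 60 min break → 9 h 0 min
Sun: 9:36 AM–1:43 PM = 4 h 7 min; less 60 min break → 3 h 7 min
Total: 8 h 8 min + 4 h 2 min + 7 h 34 min + 8 h 57 min + 5 h 55 min + 9 h 0 min + 3 h 7 min = 46 h 43 min.

46.72 hours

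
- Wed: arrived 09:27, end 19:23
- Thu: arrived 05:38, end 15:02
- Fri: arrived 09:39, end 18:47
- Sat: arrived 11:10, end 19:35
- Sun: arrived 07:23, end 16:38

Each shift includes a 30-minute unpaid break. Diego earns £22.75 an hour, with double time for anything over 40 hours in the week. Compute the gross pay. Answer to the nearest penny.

£1075.32

Wed: 09:27–19:23 = 9 h 56 min; less 30 min break → 9 h 26 min
Thu: 05:38–15:02 = 9 h 24 min; less 30 min break → 8 h 54 min
Fri: 09:39–18:47 = 9 h 8 min; less 30 min break → 8 h 38 min
Sat: 11:10–19:35 = 8 h 25 min; less 30 min break → 7 h 55 min
Sun: 07:23–16:38 = 9 h 15 min; less 30 min break → 8 h 45 min
Total worked: 43 h 38 min = 2618 min.
Regular 40 h 0 min = 2400 min at £22.75/h; overtime 3 h 38 min = 218 min at £45.50/h.
Pay = (2400 × £22.75 + 218 × £45.50) ÷ 60 = £1075.32.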